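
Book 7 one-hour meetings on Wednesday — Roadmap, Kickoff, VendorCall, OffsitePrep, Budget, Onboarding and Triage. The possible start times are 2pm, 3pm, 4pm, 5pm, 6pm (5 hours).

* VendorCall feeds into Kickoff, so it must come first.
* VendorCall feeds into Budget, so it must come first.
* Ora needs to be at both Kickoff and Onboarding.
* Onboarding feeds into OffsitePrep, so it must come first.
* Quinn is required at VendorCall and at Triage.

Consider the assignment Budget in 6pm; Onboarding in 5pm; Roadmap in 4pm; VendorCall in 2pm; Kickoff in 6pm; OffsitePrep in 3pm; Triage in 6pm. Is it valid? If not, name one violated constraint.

No — it violates: Onboarding feeds into OffsitePrep, so it must come first

Ora needs to be at both Kickoff and Onboarding — holds.
Onboarding feeds into OffsitePrep, so it must come first — violated.
Quinn is required at VendorCall and at Triage — holds.
VendorCall feeds into Kickoff, so it must come first — holds.
VendorCall feeds into Budget, so it must come first — holds.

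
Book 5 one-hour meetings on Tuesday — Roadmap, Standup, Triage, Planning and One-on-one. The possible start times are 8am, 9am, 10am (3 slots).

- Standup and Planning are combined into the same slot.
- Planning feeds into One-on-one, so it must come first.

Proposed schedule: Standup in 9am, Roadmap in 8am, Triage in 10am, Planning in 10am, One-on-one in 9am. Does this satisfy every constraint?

No. Planning feeds into One-on-one, so it must come first is not satisfied.

Planning feeds into One-on-one, so it must come first — violated.
Standup and Planning are combined into the same slot — violated.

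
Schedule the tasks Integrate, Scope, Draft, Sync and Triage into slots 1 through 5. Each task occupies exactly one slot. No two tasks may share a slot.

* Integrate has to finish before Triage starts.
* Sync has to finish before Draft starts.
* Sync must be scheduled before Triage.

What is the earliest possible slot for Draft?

Precedence pushes Draft to at least 2.
Draft at 2 is achievable: Draft=2; Scope=5; Triage=4; Integrate=3; Sync=1.

2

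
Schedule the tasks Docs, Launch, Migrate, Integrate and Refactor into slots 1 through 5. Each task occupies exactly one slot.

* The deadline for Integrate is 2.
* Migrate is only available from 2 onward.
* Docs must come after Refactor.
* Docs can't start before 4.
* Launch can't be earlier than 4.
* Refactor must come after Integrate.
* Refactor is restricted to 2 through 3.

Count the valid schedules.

48

Splitting on Docs: it can be 4 (24), 5 (24). Listing each branch's schedules as (Launch, Migrate, Integrate, Refactor):
Docs=4: (4,2,1,2) (4,2,1,3) (4,2,2,3) (4,3,1,2) (4,3,1,3) (4,3,2,3) (4,4,1,2) (4,4,1,3) (4,4,2,3) (4,5,1,2) (4,5,1,3) (4,5,2,3) (5,2,1,2) (5,2,1,3) (5,2,2,3) (5,3,1,2) (5,3,1,3) (5,3,2,3) (5,4,1,2) (5,4,1,3) (5,4,2,3) (5,5,1,2) (5,5,1,3) (5,5,2,3) — 24.
Docs=5: (4,2,1,2) (4,2,1,3) (4,2,2,3) (4,3,1,2) (4,3,1,3) (4,3,2,3) (4,4,1,2) (4,4,1,3) (4,4,2,3) (4,5,1,2) (4,5,1,3) (4,5,2,3) (5,2,1,2) (5,2,1,3) (5,2,2,3) (5,3,1,2) (5,3,1,3) (5,3,2,3) (5,4,1,2) (5,4,1,3) (5,4,2,3) (5,5,1,2) (5,5,1,3) (5,5,2,3) — 24.
Summing: 24 + 24 = 48.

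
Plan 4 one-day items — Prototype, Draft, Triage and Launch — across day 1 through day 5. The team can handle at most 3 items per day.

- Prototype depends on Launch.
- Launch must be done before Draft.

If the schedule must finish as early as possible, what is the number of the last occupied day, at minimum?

The precedence chain requires at least 2 distinct days.
With at most 3 per day and 4 tasks, at least 2 days are needed.
2 works (last occupied day: day 2): for example Launch=day 1; Prototype=day 2; Draft=day 2; Triage=day 1.

2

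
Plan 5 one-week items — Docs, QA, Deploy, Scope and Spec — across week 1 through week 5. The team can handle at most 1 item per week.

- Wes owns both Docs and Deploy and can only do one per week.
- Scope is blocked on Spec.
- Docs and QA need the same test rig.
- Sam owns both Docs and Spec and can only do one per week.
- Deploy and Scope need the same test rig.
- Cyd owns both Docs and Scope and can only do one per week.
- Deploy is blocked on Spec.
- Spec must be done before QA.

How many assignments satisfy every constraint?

Splitting on Docs: it can be week 1 (6), week 2 (6), week 3 (6), week 4 (6), week 5 (6). Listing each branch's schedules as (QA, Deploy, Scope, Spec) by week number:
Docs=week 1: (3,4,5,2) (3,5,4,2) (4,3,5,2) (4,5,3,2) (5,3,4,2) (5,4,3,2) — 6.
Docs=week 2: (3,4,5,1) (3,5,4,1) (4,3,5,1) (4,5,3,1) (5,3,4,1) (5,4,3,1) — 6.
Docs=week 3: (2,4,5,1) (2,5,4,1) (4,2,5,1) (4,5,2,1) (5,2,4,1) (5,4,2,1) — 6.
Docs=week 4: (2,3,5,1) (2,5,3,1) (3,2,5,1) (3,5,2,1) (5,2,3,1) (5,3,2,1) — 6.
Docs=week 5: (2,3,4,1) (2,4,3,1) (3,2,4,1) (3,4,2,1) (4,2,3,1) (4,3,2,1) — 6.
Summing: 6 + 6 + 6 + 6 + 6 = 30.

30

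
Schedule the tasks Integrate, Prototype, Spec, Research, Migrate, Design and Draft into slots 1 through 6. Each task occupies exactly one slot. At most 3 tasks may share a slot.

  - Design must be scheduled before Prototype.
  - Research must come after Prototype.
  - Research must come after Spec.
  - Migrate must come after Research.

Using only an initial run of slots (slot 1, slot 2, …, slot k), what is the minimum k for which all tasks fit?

4

The precedence chain requires at least 4 distinct slots.
With at most 3 per slot and 7 tasks, at least 3 slots are needed.
4 works (last occupied slot: 4): for example Research=3, Design=1, Prototype=2, Migrate=4, Draft=2, Integrate=1, Spec=1.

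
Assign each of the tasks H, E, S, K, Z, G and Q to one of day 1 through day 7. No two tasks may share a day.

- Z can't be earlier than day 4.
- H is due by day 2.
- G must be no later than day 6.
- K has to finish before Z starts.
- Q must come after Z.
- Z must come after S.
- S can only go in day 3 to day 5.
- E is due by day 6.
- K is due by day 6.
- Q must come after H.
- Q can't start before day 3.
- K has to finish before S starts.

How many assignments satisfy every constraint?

Splitting on H: it can be day 1 (20), day 2 (20). Listing each branch's schedules as (E, S, K, Z, G, Q) by day number:
H=day 1: (2,4,3,5,6,7) (2,4,3,6,5,7) (2,5,3,6,4,7) (2,5,4,6,3,7) (3,4,2,5,6,7) (3,4,2,6,5,7) (3,5,2,6,4,7) (3,5,4,6,2,7) (4,3,2,5,6,7) (4,3,2,6,5,7) (4,5,2,6,3,7) (4,5,3,6,2,7) (5,3,2,4,6,7) (5,3,2,6,4,7) (5,4,2,6,3,7) (5,4,3,6,2,7) (6,3,2,4,5,7) (6,3,2,5,4,7) (6,4,2,5,3,7) (6,4,3,5,2,7) — 20.
H=day 2: (1,4,3,5,6,7) (1,4,3,6,5,7) (1,5,3,6,4,7) (1,5,4,6,3,7) (3,4,1,5,6,7) (3,4,1,6,5,7) (3,5,1,6,4,7) (3,5,4,6,1,7) (4,3,1,5,6,7) (4,3,1,6,5,7) (4,5,1,6,3,7) (4,5,3,6,1,7) (5,3,1,4,6,7) (5,3,1,6,4,7) (5,4,1,6,3,7) (5,4,3,6,1,7) (6,3,1,4,5,7) (6,3,1,5,4,7) (6,4,1,5,3,7) (6,4,3,5,1,7) — 20.
Summing: 20 + 20 = 40.

40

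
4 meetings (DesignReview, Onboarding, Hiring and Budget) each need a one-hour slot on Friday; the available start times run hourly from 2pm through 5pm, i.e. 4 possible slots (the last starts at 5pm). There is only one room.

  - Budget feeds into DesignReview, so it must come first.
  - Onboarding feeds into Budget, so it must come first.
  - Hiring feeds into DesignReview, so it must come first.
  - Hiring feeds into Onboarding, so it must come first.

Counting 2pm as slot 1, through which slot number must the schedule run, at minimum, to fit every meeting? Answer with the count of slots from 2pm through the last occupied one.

The precedence chain requires at least 4 distinct slots.
With at most 1 per slot and 4 meetings, at least 4 slots are needed.
4 works (last occupied slot: 5pm): for example Onboarding in 3pm, Hiring in 2pm, DesignReview in 5pm, Budget in 4pm.

4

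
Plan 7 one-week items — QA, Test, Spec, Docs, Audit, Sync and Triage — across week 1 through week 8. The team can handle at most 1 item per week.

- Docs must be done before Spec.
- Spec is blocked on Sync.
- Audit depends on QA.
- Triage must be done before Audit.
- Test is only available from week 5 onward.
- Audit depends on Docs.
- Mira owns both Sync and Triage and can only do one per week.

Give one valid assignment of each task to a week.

QA in week 2, Audit in week 4, Sync in week 6, Triage in week 3, Test in week 5, Spec in week 7, Docs in week 1

Checking: Docs(week 1) before Spec(week 7); Triage(week 3) before Audit(week 4); QA(week 2) before Audit(week 4); Docs(week 1) before Audit(week 4); Sync(week 6) before Spec(week 7); Sync(week 6) != Triage(week 3); Test=week 5 in [week 5,week 8]; max 1 per week (cap 1).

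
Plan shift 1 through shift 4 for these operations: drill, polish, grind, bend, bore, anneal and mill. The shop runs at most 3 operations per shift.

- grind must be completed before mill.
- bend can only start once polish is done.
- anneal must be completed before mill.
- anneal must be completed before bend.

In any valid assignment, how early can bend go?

Precedence pushes bend to at least shift 2.
bend at shift 2 is achievable: anneal in shift 1; mill in shift 2; grind in shift 1; bend in shift 2; polish in shift 1; bore in shift 3; drill in shift 2.

shift 2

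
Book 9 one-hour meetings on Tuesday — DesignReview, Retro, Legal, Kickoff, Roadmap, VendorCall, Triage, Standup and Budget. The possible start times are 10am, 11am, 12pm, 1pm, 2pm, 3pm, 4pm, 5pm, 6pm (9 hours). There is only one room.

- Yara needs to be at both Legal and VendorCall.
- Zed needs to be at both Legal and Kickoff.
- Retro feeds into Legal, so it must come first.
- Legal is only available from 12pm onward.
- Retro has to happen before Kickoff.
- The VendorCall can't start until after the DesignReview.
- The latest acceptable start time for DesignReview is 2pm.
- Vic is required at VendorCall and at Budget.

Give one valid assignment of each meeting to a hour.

Kickoff -> 1pm; DesignReview -> 10am; Roadmap -> 3pm; Budget -> 6pm; Legal -> 12pm; VendorCall -> 2pm; Standup -> 5pm; Triage -> 4pm; Retro -> 11am

Checking: Retro(11am) before Kickoff(1pm); Retro(11am) before Legal(12pm); DesignReview(10am) before VendorCall(2pm); Legal(12pm) != VendorCall(2pm); Legal(12pm) != Kickoff(1pm); VendorCall(2pm) != Budget(6pm); DesignReview=10am in [10am,2pm]; Legal=12pm in [12pm,6pm]; max 1 per hour (cap 1).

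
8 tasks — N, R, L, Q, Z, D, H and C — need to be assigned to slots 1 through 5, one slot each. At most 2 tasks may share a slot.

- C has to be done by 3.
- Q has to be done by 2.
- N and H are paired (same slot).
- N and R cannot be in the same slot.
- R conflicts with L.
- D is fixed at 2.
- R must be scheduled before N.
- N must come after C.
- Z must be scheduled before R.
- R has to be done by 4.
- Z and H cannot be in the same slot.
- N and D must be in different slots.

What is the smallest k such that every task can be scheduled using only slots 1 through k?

4 slots

The precedence chain requires at least 3 distinct slots.
With at most 2 per slot and 8 tasks, at least 4 slots are needed.
4 works (last occupied slot: 4): for example R=2, Q=1, H=4, L=3, Z=1, N=4, C=3, D=2.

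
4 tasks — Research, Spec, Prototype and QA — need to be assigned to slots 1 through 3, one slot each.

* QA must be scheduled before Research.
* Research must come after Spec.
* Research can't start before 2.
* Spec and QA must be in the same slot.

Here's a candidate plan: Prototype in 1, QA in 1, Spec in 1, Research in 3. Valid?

Research can't start before 2 — holds.
Research must come after Spec — holds.
Spec and QA must be in the same slot — holds.
QA must be scheduled before Research — holds.

Yes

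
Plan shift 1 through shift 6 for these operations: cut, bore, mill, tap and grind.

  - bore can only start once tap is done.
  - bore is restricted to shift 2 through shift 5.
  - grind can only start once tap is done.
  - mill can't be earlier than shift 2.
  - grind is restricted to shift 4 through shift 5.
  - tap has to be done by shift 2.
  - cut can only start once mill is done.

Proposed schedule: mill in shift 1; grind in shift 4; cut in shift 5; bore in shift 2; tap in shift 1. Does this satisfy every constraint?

cut can only start once mill is done — holds.
bore can only start once tap is done — holds.
bore is restricted to shift 2 through shift 5 — holds.
mill can't be earlier than shift 2 — violated.
tap has to be done by shift 2 — holds.
grind can only start once tap is done — holds.
grind is restricted to shift 4 through shift 5 — holds.

No. mill can't be earlier than shift 2 is not satisfied.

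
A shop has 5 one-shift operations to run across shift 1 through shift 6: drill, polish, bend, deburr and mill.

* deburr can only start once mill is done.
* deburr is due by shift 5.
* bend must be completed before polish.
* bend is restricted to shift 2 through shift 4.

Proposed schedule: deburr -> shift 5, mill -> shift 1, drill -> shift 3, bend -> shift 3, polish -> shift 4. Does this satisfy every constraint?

deburr is due by shift 5 — holds.
deburr can only start once mill is done — holds.
bend must be completed before polish — holds.
bend is restricted to shift 2 through shift 4 — holds.

Yes, all constraints hold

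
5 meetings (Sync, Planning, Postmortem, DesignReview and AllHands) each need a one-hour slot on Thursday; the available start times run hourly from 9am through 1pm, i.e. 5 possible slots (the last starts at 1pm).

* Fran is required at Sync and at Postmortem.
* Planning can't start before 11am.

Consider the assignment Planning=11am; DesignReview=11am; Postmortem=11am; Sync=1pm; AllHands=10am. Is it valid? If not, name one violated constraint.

Valid

Fran is required at Sync and at Postmortem — holds.
Planning can't start before 11am — holds.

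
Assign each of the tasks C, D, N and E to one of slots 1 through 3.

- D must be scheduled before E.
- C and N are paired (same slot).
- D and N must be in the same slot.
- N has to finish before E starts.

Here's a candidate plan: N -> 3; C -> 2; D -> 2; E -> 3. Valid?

No — it violates: C and N are paired (same slot)

D must be scheduled before E — holds.
C and N are paired (same slot) — violated.
D and N must be in the same slot — violated.
N has to finish before E starts — violated.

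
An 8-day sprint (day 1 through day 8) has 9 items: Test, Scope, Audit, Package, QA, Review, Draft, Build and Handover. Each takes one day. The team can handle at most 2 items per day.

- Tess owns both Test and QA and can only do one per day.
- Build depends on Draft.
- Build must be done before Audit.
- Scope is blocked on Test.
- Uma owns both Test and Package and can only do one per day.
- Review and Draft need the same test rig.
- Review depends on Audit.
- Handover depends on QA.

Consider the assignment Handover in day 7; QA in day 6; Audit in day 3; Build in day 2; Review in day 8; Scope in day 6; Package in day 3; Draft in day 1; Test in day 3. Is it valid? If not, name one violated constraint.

Invalid. Uma owns both Test and Package and can only do one per day.

Review and Draft need the same test rig — holds.
Build must be done before Audit — holds.
Uma owns both Test and Package and can only do one per day — violated.
Handover depends on QA — holds.
Build depends on Draft — holds.
Review depends on Audit — holds.
Scope is blocked on Test — holds.
Tess owns both Test and QA and can only do one per day — holds.
The team can handle at most 2 items per day — violated.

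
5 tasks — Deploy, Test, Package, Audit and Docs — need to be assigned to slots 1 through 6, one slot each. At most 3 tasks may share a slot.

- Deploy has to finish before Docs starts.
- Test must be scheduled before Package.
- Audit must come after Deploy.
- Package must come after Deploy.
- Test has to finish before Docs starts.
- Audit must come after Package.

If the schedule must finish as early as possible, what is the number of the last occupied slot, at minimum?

3

The precedence chain requires at least 3 distinct slots.
With at most 3 per slot and 5 tasks, at least 2 slots are needed.
3 works (last occupied slot: 3): for example Deploy in 1; Test in 1; Docs in 2; Package in 2; Audit in 3.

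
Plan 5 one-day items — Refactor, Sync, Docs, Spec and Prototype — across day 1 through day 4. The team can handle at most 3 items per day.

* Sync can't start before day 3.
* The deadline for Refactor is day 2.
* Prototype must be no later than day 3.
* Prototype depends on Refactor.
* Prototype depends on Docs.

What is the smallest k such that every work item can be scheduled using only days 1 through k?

3 days

The precedence chain requires at least 2 distinct days.
With at most 3 per day and 5 work items, at least 2 days are needed.
Sync can't be placed before day 3, so the schedule must run through at least day 3.
3 works (last occupied day: day 3): for example Spec in day 1; Prototype in day 2; Docs in day 1; Sync in day 3; Refactor in day 1.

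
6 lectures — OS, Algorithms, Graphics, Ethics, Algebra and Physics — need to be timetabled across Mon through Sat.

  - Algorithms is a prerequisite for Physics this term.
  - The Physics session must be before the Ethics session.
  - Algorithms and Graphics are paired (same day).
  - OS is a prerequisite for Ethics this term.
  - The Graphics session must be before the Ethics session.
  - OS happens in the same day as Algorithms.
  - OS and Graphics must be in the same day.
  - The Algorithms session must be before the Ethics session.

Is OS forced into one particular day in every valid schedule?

OS can be Mon (e.g. Graphics -> Mon, Algorithms -> Mon, Ethics -> Wed, Algebra -> Mon, OS -> Mon, Physics -> Tue) or Tue (e.g. Algorithms -> Tue, OS -> Tue, Algebra -> Mon, Ethics -> Thu, Physics -> Wed, Graphics -> Tue).

No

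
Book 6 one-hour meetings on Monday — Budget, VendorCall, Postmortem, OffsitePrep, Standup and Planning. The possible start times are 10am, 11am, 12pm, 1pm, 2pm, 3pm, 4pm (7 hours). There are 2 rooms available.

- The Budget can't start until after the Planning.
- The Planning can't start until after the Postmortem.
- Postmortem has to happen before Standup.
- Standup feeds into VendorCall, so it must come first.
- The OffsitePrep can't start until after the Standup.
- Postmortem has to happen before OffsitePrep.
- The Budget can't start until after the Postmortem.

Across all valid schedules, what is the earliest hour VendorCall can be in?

12pm

Precedence pushes VendorCall to at least 12pm.
VendorCall at 12pm is achievable: Standup -> 11am, OffsitePrep -> 1pm, Planning -> 11am, VendorCall -> 12pm, Postmortem -> 10am, Budget -> 12pm.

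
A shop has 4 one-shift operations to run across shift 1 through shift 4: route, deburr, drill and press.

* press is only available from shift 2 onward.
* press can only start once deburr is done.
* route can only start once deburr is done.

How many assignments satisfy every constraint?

Splitting on route: it can be shift 2 (12), shift 3 (20), shift 4 (24). Listing each branch's schedules as (deburr, drill, press) by shift number:
route=shift 2: (1,1,2) (1,1,3) (1,1,4) (1,2,2) (1,2,3) (1,2,4) (1,3,2) (1,3,3) (1,3,4) (1,4,2) (1,4,3) (1,4,4) — 12.
route=shift 3: (1,1,2) (1,1,3) (1,1,4) (1,2,2) (1,2,3) (1,2,4) (1,3,2) (1,3,3) (1,3,4) (1,4,2) (1,4,3) (1,4,4) (2,1,3) (2,1,4) (2,2,3) (2,2,4) (2,3,3) (2,3,4) (2,4,3) (2,4,4) — 20.
route=shift 4: (1,1,2) (1,1,3) (1,1,4) (1,2,2) (1,2,3) (1,2,4) (1,3,2) (1,3,3) (1,3,4) (1,4,2) (1,4,3) (1,4,4) (2,1,3) (2,1,4) (2,2,3) (2,2,4) (2,3,3) (2,3,4) (2,4,3) (2,4,4) (3,1,4) (3,2,4) (3,3,4) (3,4,4) — 24.
Summing: 12 + 20 + 24 = 56.

56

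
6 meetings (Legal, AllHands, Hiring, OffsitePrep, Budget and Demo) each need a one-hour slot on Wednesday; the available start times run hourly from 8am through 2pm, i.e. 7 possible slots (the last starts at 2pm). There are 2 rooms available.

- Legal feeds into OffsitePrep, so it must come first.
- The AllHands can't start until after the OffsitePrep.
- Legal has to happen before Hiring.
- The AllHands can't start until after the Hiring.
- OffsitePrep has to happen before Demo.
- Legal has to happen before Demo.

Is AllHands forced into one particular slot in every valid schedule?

No

AllHands can be 10am (e.g. Hiring=9am; OffsitePrep=9am; Legal=8am; AllHands=10am; Demo=10am; Budget=8am) or 11am (e.g. Budget -> 8am; Hiring -> 9am; Demo -> 10am; OffsitePrep -> 9am; Legal -> 8am; AllHands -> 11am).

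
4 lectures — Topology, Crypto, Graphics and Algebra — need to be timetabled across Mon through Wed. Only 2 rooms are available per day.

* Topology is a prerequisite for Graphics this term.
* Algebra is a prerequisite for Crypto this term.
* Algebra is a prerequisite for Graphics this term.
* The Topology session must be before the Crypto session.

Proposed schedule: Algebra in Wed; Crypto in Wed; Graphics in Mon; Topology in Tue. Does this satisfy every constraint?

Algebra is a prerequisite for Graphics this term — violated.
Topology is a prerequisite for Graphics this term — violated.
The Topology session must be before the Crypto session — holds.
Only 2 rooms are available per day — holds.
Algebra is a prerequisite for Crypto this term — violated.

Invalid. Algebra is a prerequisite for Graphics this term.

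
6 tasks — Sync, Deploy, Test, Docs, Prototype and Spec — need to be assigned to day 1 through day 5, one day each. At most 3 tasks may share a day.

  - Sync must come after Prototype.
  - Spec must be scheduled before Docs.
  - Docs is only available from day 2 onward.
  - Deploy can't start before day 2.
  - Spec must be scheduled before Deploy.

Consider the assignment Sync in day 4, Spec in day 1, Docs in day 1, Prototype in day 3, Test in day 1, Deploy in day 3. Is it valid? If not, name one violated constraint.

Spec must be scheduled before Docs — violated.
Sync must come after Prototype — holds.
Deploy can't start before day 2 — holds.
Spec must be scheduled before Deploy — holds.
At most 3 tasks may share a day — holds.
Docs is only available from day 2 onward — violated.

No — it violates: Docs is only available from day 2 onward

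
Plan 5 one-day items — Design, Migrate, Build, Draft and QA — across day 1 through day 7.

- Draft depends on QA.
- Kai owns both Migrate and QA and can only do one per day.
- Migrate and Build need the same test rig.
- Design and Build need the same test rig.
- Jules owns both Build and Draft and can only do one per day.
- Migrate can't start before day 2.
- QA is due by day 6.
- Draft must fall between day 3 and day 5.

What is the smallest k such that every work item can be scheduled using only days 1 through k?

3

The precedence chain requires at least 2 distinct days.
Draft can't be placed before day 3, so the schedule must run through at least day 3.
3 works (last occupied day: day 3): for example Design in day 2, QA in day 1, Draft in day 3, Build in day 1, Migrate in day 2.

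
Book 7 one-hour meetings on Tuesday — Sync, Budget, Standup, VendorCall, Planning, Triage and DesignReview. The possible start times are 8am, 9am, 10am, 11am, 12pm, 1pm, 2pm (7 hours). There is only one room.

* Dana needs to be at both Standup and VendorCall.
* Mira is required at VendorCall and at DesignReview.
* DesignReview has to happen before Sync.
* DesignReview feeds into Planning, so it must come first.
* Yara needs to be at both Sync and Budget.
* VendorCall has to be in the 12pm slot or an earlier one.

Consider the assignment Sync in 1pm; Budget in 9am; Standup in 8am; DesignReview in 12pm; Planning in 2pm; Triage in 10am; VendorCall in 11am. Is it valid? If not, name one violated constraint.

Valid

DesignReview has to happen before Sync — holds.
Dana needs to be at both Standup and VendorCall — holds.
There is only one room — holds.
Yara needs to be at both Sync and Budget — holds.
Mira is required at VendorCall and at DesignReview — holds.
DesignReview feeds into Planning, so it must come first — holds.
VendorCall has to be in the 12pm slot or an earlier one — holds.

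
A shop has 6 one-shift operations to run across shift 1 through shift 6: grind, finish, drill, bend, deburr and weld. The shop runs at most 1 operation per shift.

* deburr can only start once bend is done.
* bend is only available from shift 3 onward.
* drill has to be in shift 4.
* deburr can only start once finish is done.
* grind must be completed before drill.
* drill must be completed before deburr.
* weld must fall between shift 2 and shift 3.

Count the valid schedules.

Splitting on grind: it can be shift 1 (3), shift 2 (1), shift 3 (1). Listing each branch's schedules as (finish, drill, bend, deburr, weld) by shift number:
grind=shift 1: (2,4,5,6,3) (3,4,5,6,2) (5,4,3,6,2) — 3.
grind=shift 2: (1,4,5,6,3) — 1.
grind=shift 3: (1,4,5,6,2) — 1.
Summing: 3 + 1 + 1 = 5.

5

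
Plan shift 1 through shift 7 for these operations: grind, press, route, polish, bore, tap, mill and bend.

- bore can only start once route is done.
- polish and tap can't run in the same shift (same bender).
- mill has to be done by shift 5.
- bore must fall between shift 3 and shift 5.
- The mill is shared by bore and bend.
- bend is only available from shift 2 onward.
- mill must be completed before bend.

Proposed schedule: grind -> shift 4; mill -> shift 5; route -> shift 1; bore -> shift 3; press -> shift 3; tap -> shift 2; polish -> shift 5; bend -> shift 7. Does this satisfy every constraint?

Yes, all constraints hold

mill must be completed before bend — holds.
bend is only available from shift 2 onward — holds.
The mill is shared by bore and bend — holds.
bore must fall between shift 3 and shift 5 — holds.
bore can only start once route is done — holds.
polish and tap can't run in the same shift (same bender) — holds.
mill has to be done by shift 5 — holds.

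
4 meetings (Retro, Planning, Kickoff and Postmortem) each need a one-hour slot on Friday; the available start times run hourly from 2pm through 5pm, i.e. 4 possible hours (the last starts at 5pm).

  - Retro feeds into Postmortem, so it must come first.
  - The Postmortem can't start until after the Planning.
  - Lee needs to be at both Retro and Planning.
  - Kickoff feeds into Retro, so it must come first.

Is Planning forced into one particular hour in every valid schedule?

Planning can be 2pm (e.g. Postmortem=4pm; Planning=2pm; Retro=3pm; Kickoff=2pm) or 3pm (e.g. Retro in 4pm, Planning in 3pm, Kickoff in 2pm, Postmortem in 5pm).

No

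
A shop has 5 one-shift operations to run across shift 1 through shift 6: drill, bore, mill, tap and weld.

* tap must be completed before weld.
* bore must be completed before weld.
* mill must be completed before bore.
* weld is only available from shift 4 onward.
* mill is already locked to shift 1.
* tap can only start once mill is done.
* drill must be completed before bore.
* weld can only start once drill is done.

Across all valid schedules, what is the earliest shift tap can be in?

Precedence pushes tap to at least shift 2; downstream work caps tap at shift 5.
tap at shift 2 is achievable: drill in shift 1; bore in shift 2; mill in shift 1; tap in shift 2; weld in shift 4.

shift 2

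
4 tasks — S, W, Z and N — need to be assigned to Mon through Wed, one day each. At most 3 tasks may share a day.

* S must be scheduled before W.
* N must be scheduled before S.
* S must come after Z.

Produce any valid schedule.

Z -> Mon; W -> Wed; N -> Mon; S -> Tue

Checking: N(Mon) before S(Tue); S(Tue) before W(Wed); Z(Mon) before S(Tue); max 2 per day (cap 3).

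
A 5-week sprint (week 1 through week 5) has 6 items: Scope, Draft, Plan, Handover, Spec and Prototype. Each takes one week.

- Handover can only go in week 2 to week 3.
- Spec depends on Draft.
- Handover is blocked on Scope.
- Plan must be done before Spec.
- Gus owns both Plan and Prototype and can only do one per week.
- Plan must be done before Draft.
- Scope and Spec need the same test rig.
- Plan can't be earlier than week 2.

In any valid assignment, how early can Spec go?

week 4

Precedence pushes Spec to at least week 4.
Spec at week 4 is achievable: Draft=week 3; Handover=week 2; Spec=week 4; Plan=week 2; Prototype=week 1; Scope=week 1.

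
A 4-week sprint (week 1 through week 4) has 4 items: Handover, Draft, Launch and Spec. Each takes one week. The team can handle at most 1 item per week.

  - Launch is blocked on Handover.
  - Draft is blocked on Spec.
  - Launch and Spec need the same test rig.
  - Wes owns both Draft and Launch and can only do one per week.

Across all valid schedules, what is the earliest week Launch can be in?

Precedence pushes Launch to at least week 2.
Launch at week 2 is achievable: Spec -> week 3; Draft -> week 4; Launch -> week 2; Handover -> week 1.

week 2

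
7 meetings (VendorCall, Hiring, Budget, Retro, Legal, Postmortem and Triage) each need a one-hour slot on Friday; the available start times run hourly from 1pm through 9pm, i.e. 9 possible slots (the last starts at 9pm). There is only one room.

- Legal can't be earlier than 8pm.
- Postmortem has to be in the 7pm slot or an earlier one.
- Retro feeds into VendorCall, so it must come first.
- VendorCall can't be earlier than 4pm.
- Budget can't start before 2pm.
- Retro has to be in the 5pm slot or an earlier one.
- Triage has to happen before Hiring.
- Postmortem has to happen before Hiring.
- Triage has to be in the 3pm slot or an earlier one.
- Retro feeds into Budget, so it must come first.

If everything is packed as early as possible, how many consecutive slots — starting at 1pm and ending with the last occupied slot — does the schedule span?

The precedence chain requires at least 2 distinct slots.
With at most 1 per slot and 7 meetings, at least 7 slots are needed.
Legal can't be placed before 8pm — that is slot 8 counting from 1pm — so the schedule must run through at least 8 slots.
8 works (last occupied slot: 8pm): for example Legal -> 8pm; Budget -> 3pm; VendorCall -> 4pm; Triage -> 1pm; Hiring -> 6pm; Postmortem -> 5pm; Retro -> 2pm.

8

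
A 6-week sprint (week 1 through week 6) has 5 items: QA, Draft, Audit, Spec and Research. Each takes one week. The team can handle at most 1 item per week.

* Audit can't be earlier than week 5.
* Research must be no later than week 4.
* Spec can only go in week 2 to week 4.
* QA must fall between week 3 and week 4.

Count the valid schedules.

32

Splitting on QA: it can be week 3 (16), week 4 (16). Listing each branch's schedules as (Draft, Audit, Spec, Research) by week number:
QA=week 3: (1,5,2,4) (1,5,4,2) (1,6,2,4) (1,6,4,2) (2,5,4,1) (2,6,4,1) (4,5,2,1) (4,6,2,1) (5,6,2,1) (5,6,2,4) (5,6,4,1) (5,6,4,2) (6,5,2,1) (6,5,2,4) (6,5,4,1) (6,5,4,2) — 16.
QA=week 4: (1,5,2,3) (1,5,3,2) (1,6,2,3) (1,6,3,2) (2,5,3,1) (2,6,3,1) (3,5,2,1) (3,6,2,1) (5,6,2,1) (5,6,2,3) (5,6,3,1) (5,6,3,2) (6,5,2,1) (6,5,2,3) (6,5,3,1) (6,5,3,2) — 16.
Summing: 16 + 16 = 32.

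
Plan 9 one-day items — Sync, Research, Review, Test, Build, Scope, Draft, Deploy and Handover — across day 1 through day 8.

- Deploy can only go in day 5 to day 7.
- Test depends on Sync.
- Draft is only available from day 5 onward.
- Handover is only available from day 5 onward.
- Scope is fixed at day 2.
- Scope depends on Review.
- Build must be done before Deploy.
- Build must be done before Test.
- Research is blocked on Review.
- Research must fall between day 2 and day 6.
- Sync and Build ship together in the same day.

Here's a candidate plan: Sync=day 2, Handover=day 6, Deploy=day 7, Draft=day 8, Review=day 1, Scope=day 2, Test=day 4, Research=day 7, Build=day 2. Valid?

Scope depends on Review — holds.
Build must be done before Deploy — holds.
Build must be done before Test — holds.
Handover is only available from day 5 onward — holds.
Research is blocked on Review — holds.
Sync and Build ship together in the same day — holds.
Research must fall between day 2 and day 6 — violated.
Draft is only available from day 5 onward — holds.
Scope is fixed at day 2 — holds.
Test depends on Sync — holds.
Deploy can only go in day 5 to day 7 — holds.

No — it violates: Research must fall between day 2 and day 6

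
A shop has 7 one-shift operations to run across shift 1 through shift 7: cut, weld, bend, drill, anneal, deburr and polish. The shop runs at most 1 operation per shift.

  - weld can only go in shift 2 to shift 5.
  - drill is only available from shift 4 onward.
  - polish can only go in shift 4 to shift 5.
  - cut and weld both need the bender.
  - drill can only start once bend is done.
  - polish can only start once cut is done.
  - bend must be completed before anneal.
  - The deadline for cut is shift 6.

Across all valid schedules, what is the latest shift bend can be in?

shift 5

Downstream work caps bend at shift 6.
bend at shift 5 is achievable: weld in shift 2; drill in shift 6; anneal in shift 7; polish in shift 4; cut in shift 1; deburr in shift 3; bend in shift 5.
Nothing later works — the conflict and capacity constraints rule out every shift after shift 5.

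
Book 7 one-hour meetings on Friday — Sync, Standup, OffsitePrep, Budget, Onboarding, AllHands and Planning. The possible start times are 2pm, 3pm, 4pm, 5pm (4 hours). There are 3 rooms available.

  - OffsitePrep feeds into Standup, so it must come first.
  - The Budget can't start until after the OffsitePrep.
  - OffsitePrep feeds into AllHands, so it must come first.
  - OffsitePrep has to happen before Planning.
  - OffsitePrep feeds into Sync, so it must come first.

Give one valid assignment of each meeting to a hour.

OffsitePrep -> 2pm; Standup -> 3pm; Onboarding -> 2pm; Budget -> 3pm; Planning -> 4pm; AllHands -> 4pm; Sync -> 3pm

Checking: OffsitePrep(2pm) before Standup(3pm); OffsitePrep(2pm) before Planning(4pm); OffsitePrep(2pm) before Budget(3pm); OffsitePrep(2pm) before AllHands(4pm); OffsitePrep(2pm) before Sync(3pm); max 3 per hour (cap 3).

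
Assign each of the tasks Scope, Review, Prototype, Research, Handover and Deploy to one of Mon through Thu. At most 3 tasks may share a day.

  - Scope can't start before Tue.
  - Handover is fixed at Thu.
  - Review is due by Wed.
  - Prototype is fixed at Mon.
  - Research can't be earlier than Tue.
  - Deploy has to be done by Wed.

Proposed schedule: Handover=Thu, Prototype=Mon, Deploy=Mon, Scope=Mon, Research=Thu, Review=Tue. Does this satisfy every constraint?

Research can't be earlier than Tue — holds.
Prototype is fixed at Mon — holds.
Review is due by Wed — holds.
At most 3 tasks may share a day — holds.
Handover is fixed at Thu — holds.
Scope can't start before Tue — violated.
Deploy has to be done by Wed — holds.

No. Scope can't start before Tue is not satisfied.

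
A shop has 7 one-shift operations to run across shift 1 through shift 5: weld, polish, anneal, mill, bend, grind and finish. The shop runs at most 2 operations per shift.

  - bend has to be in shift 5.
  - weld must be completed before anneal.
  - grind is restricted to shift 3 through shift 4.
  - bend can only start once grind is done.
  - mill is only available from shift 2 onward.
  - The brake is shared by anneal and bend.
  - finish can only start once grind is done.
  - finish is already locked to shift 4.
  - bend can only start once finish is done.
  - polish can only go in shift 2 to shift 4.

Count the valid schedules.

29

Splitting on weld: it can be shift 1 (19), shift 2 (8), shift 3 (2). Listing each branch's schedules as (polish, anneal, mill, bend, grind, finish) by shift number:
weld=shift 1: (2,2,3,5,3,4) (2,2,4,5,3,4) (2,2,5,5,3,4) (2,3,2,5,3,4) (2,3,4,5,3,4) (2,3,5,5,3,4) (2,4,2,5,3,4) (2,4,3,5,3,4) (2,4,5,5,3,4) (3,2,2,5,3,4) (3,2,4,5,3,4) (3,2,5,5,3,4) (3,4,2,5,3,4) (3,4,5,5,3,4) (4,2,2,5,3,4) (4,2,3,5,3,4) (4,2,5,5,3,4) (4,3,2,5,3,4) (4,3,5,5,3,4) — 19.
weld=shift 2: (2,3,4,5,3,4) (2,3,5,5,3,4) (2,4,3,5,3,4) (2,4,5,5,3,4) (3,4,2,5,3,4) (3,4,5,5,3,4) (4,3,2,5,3,4) (4,3,5,5,3,4) — 8.
weld=shift 3: (2,4,2,5,3,4) (2,4,5,5,3,4) — 2.
Summing: 19 + 8 + 2 = 29.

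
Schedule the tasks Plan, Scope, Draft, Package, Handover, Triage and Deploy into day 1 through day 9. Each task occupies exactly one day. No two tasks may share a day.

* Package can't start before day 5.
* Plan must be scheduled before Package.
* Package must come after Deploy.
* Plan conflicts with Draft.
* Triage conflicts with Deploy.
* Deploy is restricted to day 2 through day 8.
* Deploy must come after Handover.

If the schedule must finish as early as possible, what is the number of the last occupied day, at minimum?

7

The precedence chain requires at least 3 distinct days.
With at most 1 per day and 7 tasks, at least 7 days are needed.
Package can't be placed before day 5, so the schedule must run through at least day 5.
7 works (last occupied day: day 7): for example Triage -> day 7, Package -> day 5, Scope -> day 4, Plan -> day 3, Handover -> day 1, Deploy -> day 2, Draft -> day 6.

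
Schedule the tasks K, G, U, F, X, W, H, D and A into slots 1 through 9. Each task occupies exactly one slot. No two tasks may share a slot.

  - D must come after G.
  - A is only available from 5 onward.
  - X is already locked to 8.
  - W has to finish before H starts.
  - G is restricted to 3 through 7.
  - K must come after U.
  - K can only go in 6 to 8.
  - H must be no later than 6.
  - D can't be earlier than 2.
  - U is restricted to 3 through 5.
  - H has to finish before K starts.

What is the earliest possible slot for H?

2

Precedence pushes H to at least 2; H's own window allows nothing later than 6.
H at 2 is achievable: W -> 1, U -> 3, X -> 8, F -> 9, A -> 5, H -> 2, G -> 4, K -> 6, D -> 7.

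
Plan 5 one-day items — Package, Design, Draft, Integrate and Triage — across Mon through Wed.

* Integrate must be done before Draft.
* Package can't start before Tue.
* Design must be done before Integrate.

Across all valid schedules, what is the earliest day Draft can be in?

Precedence pushes Draft to at least Wed.
Draft at Wed is achievable: Draft=Wed; Integrate=Tue; Design=Mon; Package=Tue; Triage=Mon.

Wed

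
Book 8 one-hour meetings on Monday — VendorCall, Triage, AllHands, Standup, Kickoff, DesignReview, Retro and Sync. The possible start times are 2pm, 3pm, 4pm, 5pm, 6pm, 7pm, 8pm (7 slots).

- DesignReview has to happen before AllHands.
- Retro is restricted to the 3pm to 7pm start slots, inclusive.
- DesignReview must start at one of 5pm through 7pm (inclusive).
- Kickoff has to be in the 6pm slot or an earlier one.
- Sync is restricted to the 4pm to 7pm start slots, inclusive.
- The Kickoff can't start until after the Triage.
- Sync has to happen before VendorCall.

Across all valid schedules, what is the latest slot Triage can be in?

Downstream work caps Triage at 5pm.
Triage at 5pm is achievable: DesignReview=5pm; Standup=2pm; Retro=3pm; Sync=4pm; AllHands=6pm; VendorCall=5pm; Kickoff=6pm; Triage=5pm.

5pm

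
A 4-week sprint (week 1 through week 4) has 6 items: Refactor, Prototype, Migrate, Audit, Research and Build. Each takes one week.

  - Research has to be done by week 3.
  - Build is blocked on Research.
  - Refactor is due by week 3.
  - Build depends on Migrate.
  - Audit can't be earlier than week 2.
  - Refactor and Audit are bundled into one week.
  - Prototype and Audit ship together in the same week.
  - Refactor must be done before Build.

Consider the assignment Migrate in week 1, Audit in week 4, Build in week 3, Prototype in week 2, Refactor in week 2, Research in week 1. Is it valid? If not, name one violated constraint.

Research has to be done by week 3 — holds.
Audit can't be earlier than week 2 — holds.
Refactor and Audit are bundled into one week — violated.
Build is blocked on Research — holds.
Refactor is due by week 3 — holds.
Prototype and Audit ship together in the same week — violated.
Refactor must be done before Build — holds.
Build depends on Migrate — holds.

Invalid. Refactor and Audit are bundled into one week.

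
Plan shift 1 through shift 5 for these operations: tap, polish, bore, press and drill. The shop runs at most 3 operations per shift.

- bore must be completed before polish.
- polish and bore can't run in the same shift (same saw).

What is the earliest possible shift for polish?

shift 2

Precedence pushes polish to at least shift 2.
polish at shift 2 is achievable: drill=shift 2; tap=shift 1; bore=shift 1; press=shift 1; polish=shift 2.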